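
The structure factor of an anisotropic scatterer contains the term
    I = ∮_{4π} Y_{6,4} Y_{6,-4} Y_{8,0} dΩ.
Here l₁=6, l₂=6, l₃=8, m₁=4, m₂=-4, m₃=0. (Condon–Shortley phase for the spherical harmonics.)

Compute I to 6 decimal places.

0.145675

Rules hold: Σm=0, L=20 even, 0≤8≤12.
N = 13·13·17 = 2873
Δ = 4!·8!·8!/21! = 1/1309458150
Racah Σ t=0..4: t=0:+1/49766400 t=1:−1/3110400 t=2:+1/1327104 t=3:−1/3110400 t=4:+1/49766400 = 1/6635520
⇒ 3j(6 6 8; 0 0 0)² = 350/46189, sgn +1
Racah Σ t=0..2: t=0:+1/49766400 t=1:−1/152409600 t=2:+1/6502809600 = 89/6502809600
⇒ 3j(6 6 8; 4 -4 0)² = 7921/646646, sgn +1
4πI² = N·(3j₀)²·(3jₘ)² = 198025/742577
I = +1·√(0.266673/4π) = 0.14567477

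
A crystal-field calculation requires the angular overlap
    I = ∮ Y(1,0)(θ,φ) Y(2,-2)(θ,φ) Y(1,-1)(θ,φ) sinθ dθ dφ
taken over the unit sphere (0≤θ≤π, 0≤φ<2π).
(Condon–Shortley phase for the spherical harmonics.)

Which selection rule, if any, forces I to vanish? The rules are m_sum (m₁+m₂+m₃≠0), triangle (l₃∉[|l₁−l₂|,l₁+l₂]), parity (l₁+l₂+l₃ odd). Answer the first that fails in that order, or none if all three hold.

m_sum

azimuthal sum: 0 − 2 − 1 = -3  ✗
1 ≤ 1 ≤ 3 (triangle on l)
L = 1 + 2 + 1 = 4 (even)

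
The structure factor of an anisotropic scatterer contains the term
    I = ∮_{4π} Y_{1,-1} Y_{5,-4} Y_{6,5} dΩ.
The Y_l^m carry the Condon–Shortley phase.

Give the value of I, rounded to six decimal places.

-0.303018

Checks pass: Σm=0; 12 even; l₃=6∈[4,6].
(2·1+1)(2·5+1)(2·6+1) = 429
Δ: 0! 2! 10! / 13! → 1/858
sum: t=0:+1/14400 = 1/14400
3j²(1 5 6; 0 0 0) = Δ·Π!·Σ² = 6/143  (sign +1)
sum: t=0:+1/725760 = 1/725760
3j²(1 5 6; -1 -4 5) = Δ·Π!·Σ² = 5/78  (sign -1)
combine: 4πI² = 429·6/143·5/78 = 15/13
take √, sign -1: I = -0.30301841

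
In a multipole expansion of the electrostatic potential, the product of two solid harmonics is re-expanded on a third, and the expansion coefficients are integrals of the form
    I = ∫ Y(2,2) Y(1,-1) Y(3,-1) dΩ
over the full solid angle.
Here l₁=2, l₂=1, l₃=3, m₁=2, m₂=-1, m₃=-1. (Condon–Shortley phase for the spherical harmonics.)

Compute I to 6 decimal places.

Rules hold: Σm=0, L=6 even, 1≤3≤3.
N = 5·3·7 = 105
Δ = 0!·4!·2!/7! = 1/105
Racah Σ t=0..0: t=0:+1/4 = 1/4
⇒ 3j(2 1 3; 0 0 0)² = 3/35, sgn -1
Racah Σ t=0..0: t=0:+1/48 = 1/48
⇒ 3j(2 1 3; 2 -1 -1)² = 1/105, sgn +1
4πI² = N·(3j₀)²·(3jₘ)² = 3/35
I = -1·√(0.0857143/4π) = -0.08258890

-0.082589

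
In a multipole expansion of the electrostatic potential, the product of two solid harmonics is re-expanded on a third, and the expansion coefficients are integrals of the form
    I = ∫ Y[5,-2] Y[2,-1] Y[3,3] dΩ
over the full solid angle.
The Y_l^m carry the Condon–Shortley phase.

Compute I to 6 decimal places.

0.063396

Rules hold: Σm=0, L=10 even, 3≤3≤7.
N = 11·5·7 = 385
Δ = 4!·6!·0!/11! = 1/2310
Racah Σ t=2..2: t=2:+1/144 = 1/144
⇒ 3j(5 2 3; 0 0 0)² = 10/231, sgn -1
Racah Σ t=1..1: t=1:−1/4320 = -1/4320
⇒ 3j(5 2 3; -2 -1 3)² = 1/330, sgn -1
4πI² = N·(3j₀)²·(3jₘ)² = 5/99
I = +1·√(0.0505051/4π) = 0.06339609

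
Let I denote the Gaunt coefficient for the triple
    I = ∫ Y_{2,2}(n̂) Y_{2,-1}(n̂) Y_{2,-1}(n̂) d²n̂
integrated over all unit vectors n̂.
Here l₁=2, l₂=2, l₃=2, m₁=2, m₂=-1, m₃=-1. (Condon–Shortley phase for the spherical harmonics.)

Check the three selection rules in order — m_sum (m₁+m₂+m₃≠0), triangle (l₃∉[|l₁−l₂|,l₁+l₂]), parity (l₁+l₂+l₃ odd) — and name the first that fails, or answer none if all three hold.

none

Σmᵢ = 0  ✓
l₃∈[|l₁−l₂|,l₁+l₂]=[0,4], have l₃=2  ✓
Σlᵢ = 6 ⇒ even  ✓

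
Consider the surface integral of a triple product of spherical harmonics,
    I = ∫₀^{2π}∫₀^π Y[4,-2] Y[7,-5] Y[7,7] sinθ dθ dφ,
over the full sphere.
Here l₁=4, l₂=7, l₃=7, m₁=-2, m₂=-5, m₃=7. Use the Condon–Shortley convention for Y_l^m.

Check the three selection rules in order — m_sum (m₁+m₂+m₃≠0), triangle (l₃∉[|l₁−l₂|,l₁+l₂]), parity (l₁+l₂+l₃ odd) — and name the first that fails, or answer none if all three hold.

m₁+m₂+m₃ = -2 − 5 + 7 = 0  ✓
triangle: |4−7|=3 ≤ l₃=7 ≤ 4+7=11  ✓
parity: l₁+l₂+l₃ = 18 is even  ✓

none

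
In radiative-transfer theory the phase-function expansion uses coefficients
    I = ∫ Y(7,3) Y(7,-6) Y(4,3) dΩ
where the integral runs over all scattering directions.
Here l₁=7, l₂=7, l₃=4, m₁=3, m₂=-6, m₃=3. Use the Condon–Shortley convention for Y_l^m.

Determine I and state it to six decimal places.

Checks pass: Σm=0; 18 even; l₃=4∈[0,14].
(2·7+1)(2·7+1)(2·4+1) = 2025
Δ: 10! 4! 4! / 19! → 1/58198140
sum: t=3:−1/17418240 t=4:+1/622080 t=5:−1/230400 t=6:+1/622080 t=7:−1/17418240 = -1/806400
3j²(7 7 4; 0 0 0) = Δ·Π!·Σ² = 2268/230945  (sign -1)
sum: t=0:+1/522547200 t=1:−1/52254720 = -1/58060800
3j²(7 7 4; 3 -6 3) = Δ·Π!·Σ² = 9/646  (sign +1)
combine: 4πI² = 2025·2268/230945·9/646 = 4133430/14919047
take √, sign -1: I = -0.14848406

-0.148484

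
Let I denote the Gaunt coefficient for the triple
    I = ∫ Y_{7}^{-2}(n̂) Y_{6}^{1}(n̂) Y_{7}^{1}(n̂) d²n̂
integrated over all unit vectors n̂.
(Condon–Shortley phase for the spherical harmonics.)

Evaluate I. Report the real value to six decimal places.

0.109239

Checks pass: Σm=0; 20 even; l₃=7∈[1,13].
(2·7+1)(2·6+1)(2·7+1) = 2925
Δ: 6! 8! 6! / 21! → 1/2444321880
sum: t=0:+1/2612736000 t=1:−1/20736000 t=2:+1/1658880 t=3:−1/746496 t=4:+1/1658880 t=5:−1/20736000 t=6:+1/2612736000 = -1/4354560
3j²(7 6 7; 0 0 0) = Δ·Π!·Σ² = 1000/138567  (sign +1)
sum: t=1:−1/3483648000 t=2:+1/29030400 t=3:−1/2488320 t=4:+1/1244160 t=5:−1/3317760 t=6:+1/62208000 = 1/6635520
3j²(7 6 7; -2 1 1) = Δ·Π!·Σ² = 2625/369512  (sign +1)
combine: 4πI² = 2925·1000/138567·2625/369512 = 24609375/164109517
take √, sign +1: I = 0.10923919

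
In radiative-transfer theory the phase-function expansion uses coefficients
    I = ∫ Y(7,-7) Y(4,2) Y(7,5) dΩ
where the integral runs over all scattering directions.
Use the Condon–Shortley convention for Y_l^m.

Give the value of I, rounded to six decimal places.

Rules hold: Σm=0, L=18 even, 3≤7≤11.
N = 15·9·15 = 2025
Δ = 4!·10!·4!/19! = 1/58198140
Racah Σ t=0..4: t=0:+1/17418240 t=1:−1/622080 t=2:+1/230400 t=3:−1/622080 t=4:+1/17418240 = 1/806400
⇒ 3j(7 4 7; 0 0 0)² = 2268/230945, sgn -1
Racah Σ t=4..4: t=4:+1/348364800 = 1/348364800
⇒ 3j(7 4 7; -7 2 5)² = 11/646, sgn +1
4πI² = N·(3j₀)²·(3jₘ)² = 459270/1356277
I = -1·√(0.338626/4π) = -0.16415530

-0.164155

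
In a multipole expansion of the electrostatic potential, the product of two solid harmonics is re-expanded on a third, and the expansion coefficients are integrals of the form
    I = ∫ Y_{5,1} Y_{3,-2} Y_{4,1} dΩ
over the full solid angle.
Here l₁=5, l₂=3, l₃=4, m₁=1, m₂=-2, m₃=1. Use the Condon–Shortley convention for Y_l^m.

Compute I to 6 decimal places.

Rules hold: Σm=0, L=12 even, 2≤4≤8.
N = 11·7·9 = 693
Δ = 4!·6!·2!/13! = 1/180180
Racah Σ t=1..3: t=1:−1/576 t=2:+1/144 t=3:−1/576 = 1/288
⇒ 3j(5 3 4; 0 0 0)² = 20/1001, sgn +1
Racah Σ t=0..1: t=0:+1/1152 t=1:−1/432 = -5/3456
⇒ 3j(5 3 4; 1 -2 1)² = 625/36036, sgn +1
4πI² = N·(3j₀)²·(3jₘ)² = 3125/13013
I = +1·√(0.240144/4π) = 0.13823925

0.138239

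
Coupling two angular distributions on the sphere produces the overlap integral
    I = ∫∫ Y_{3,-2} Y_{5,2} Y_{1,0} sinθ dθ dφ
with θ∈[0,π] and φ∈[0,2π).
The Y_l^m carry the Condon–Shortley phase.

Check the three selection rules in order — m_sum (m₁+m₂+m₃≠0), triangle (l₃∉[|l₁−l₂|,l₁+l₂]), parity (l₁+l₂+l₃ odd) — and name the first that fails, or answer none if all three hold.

azimuthal sum: -2 + 2 + 0 = 0  ✓
2 ≤ 1 ≤ 8 (triangle on l)  ✗
L = 3 + 5 + 1 = 9 (odd)

triangle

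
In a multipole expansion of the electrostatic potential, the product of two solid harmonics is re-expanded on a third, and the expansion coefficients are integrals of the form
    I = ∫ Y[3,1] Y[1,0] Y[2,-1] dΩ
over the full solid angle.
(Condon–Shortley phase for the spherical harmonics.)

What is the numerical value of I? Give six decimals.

-0.233597

m-sum 0 ✓  L=6 even ✓  2≤2≤4 ✓
Π(2lᵢ+1) = 7×3×5 = 105
triangle coeff Δ(3,1,2) = 1/105
Σ_t [1,1]: t=1:−1/4 = -1/4
(3j)²=3/35 [(3 1 2; 0 0 0)], sign=-1
Σ_t [1,1]: t=1:−1/6 = -1/6
(3j)²=8/105 [(3 1 2; 1 0 -1)], sign=+1
⇒ 4πI² = 24/35
I = (-1)√(24/35/(4π)) = -0.23359668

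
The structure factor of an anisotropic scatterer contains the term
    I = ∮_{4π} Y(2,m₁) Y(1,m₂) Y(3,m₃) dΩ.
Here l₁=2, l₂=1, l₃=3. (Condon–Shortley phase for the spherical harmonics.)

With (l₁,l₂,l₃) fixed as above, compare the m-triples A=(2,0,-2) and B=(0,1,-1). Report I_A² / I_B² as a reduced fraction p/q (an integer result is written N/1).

5/6

Same 2,1,3: normalisation and zero-m 3j drop out of the ratio.
A: Δ: 0! 4! 2! / 7! → 1/105; sum: t=0:+1/24 = 1/24; 3j²(2 1 3; 2 0 -2) = Δ·Π!·Σ² = 1/21  (sign -1)
B: Δ: 0! 4! 2! / 7! → 1/105; sum: t=0:+1/8 = 1/8; 3j²(2 1 3; 0 1 -1) = Δ·Π!·Σ² = 2/35  (sign +1)
I_A²/I_B² = (1/21)/(2/35) = 5/6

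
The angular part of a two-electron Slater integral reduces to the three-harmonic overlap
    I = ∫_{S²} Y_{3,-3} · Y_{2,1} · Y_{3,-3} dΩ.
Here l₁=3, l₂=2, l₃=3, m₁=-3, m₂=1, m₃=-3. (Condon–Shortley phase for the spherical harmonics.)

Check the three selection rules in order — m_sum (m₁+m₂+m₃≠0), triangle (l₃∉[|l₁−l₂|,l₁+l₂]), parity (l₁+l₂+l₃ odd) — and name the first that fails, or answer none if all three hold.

m₁+m₂+m₃ = -3 + 1 − 3 = -5  ✗
triangle: |3−2|=1 ≤ l₃=3 ≤ 3+2=5
parity: l₁+l₂+l₃ = 8 is even

m_sum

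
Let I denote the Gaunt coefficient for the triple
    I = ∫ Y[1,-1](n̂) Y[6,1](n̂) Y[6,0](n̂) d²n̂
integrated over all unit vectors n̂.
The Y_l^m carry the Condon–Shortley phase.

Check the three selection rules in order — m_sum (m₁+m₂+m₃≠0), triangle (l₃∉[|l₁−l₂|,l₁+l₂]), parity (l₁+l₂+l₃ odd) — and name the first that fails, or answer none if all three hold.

Σmᵢ = 0  ✓
l₃∈[|l₁−l₂|,l₁+l₂]=[5,7], have l₃=6  ✓
Σlᵢ = 13 ⇒ odd  ✗

parity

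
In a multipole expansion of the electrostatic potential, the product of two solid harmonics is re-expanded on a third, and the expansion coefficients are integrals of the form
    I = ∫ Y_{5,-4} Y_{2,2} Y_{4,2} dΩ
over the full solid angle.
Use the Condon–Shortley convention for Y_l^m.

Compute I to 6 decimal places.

l₁+l₂+l₃=11 is odd: 3j(l;000)=0 ⇒ I=0

0.000000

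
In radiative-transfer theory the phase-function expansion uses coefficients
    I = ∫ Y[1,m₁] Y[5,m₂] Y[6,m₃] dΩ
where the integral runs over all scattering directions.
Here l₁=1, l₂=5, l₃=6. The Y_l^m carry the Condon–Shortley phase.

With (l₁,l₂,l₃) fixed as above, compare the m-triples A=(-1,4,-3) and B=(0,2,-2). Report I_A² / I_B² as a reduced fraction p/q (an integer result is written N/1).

3/32

Same 1,5,6: normalisation and zero-m 3j drop out of the ratio.
A: Δ: 0! 2! 10! / 13! → 1/858; sum: t=0:+1/725760 = 1/725760; 3j²(1 5 6; -1 4 -3) = Δ·Π!·Σ² = 1/286  (sign -1)
B: Δ: 0! 2! 10! / 13! → 1/858; sum: t=0:+1/30240 = 1/30240; 3j²(1 5 6; 0 2 -2) = Δ·Π!·Σ² = 16/429  (sign +1)
I_A²/I_B² = (1/286)/(16/429) = 3/32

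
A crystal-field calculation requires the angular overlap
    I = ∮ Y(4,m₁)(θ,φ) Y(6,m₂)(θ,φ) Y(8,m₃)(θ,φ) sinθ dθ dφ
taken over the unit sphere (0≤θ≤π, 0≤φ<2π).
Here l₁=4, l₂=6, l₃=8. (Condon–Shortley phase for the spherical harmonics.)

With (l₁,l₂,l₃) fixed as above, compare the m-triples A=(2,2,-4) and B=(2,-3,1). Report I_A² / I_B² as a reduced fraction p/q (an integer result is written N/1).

Same 4,6,8: normalisation and zero-m 3j drop out of the ratio.
A: Δ: 2! 6! 10! / 19! → 1/23279256; sum: t=0:+1/7741440 t=1:−1/3628800 t=2:+1/24883200 = -37/348364800; 3j²(4 6 8; 2 2 -4) = Δ·Π!·Σ² = 1369/176358  (sign -1)
B: Δ: 2! 6! 10! / 19! → 1/23279256; sum: t=0:+1/2903040 t=1:−1/9676800 t=2:+1/522547200 = 127/522547200; 3j²(4 6 8; 2 -3 1) = Δ·Π!·Σ² = 16129/1108536  (sign -1)
I_A²/I_B² = (1369/176358)/(16129/1108536) = 60236/112903

60236/112903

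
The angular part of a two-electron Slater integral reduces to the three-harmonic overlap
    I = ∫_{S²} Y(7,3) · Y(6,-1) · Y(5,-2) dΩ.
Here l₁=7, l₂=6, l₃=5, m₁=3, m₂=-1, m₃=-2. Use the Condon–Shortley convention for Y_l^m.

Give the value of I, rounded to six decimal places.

Checks pass: Σm=0; 18 even; l₃=5∈[1,13].
(2·7+1)(2·6+1)(2·5+1) = 2145
Δ: 8! 6! 4! / 19! → 1/174594420
sum: t=2:+1/4147200 t=3:−1/207360 t=4:+1/82944 t=5:−1/207360 t=6:+1/4147200 = 1/345600
3j²(7 6 5; 0 0 0) = Δ·Π!·Σ² = 420/46189  (sign -1)
sum: t=1:−1/4354560 t=2:+1/414720 t=3:−1/345600 t=4:+1/2488320 = -1/3225600
3j²(7 6 5; 3 -1 -2) = Δ·Π!·Σ² = 81/92378  (sign +1)
combine: 4πI² = 2145·420/46189·81/92378 = 255150/14919047
take √, sign -1: I = -0.03689116

-0.036891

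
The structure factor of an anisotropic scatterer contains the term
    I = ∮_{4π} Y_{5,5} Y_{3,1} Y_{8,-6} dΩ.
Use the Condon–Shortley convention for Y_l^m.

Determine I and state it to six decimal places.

0.132830

Rules hold: Σm=0, L=16 even, 2≤8≤8.
N = 11·7·17 = 1309
Δ = 0!·10!·6!/17! = 1/136136
Racah Σ t=0..0: t=0:+1/518400 = 1/518400
⇒ 3j(5 3 8; 0 0 0)² = 56/2431, sgn +1
Racah Σ t=0..0: t=0:+1/174182400 = 1/174182400
⇒ 3j(5 3 8; 5 1 -6)² = 1/136, sgn +1
4πI² = N·(3j₀)²·(3jₘ)² = 49/221
I = +1·√(0.221719/4π) = 0.13283024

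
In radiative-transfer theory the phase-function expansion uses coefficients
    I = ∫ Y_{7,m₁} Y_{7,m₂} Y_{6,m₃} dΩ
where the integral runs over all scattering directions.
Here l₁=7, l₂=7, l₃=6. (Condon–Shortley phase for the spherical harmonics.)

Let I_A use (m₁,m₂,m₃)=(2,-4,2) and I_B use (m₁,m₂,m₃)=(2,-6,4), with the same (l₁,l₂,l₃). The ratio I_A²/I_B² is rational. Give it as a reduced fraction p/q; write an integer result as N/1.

Same 7,7,6: normalisation and zero-m 3j drop out of the ratio.
A: Δ: 8! 6! 6! / 21! → 1/2444321880; sum: t=0:+1/174182400 t=1:−1/11612160 t=2:+1/6220800 t=3:−1/24883200 = 1/24883200; 3j²(7 7 6; 2 -4 2) = Δ·Π!·Σ² = 28/4199  (sign +1)
B: Δ: 8! 6! 6! / 21! → 1/2444321880; sum: t=0:+1/580608000 t=1:−1/174182400 = -1/248832000; 3j²(7 7 6; 2 -6 4) = Δ·Π!·Σ² = 21/1615  (sign -1)
I_A²/I_B² = (28/4199)/(21/1615) = 20/39

20/39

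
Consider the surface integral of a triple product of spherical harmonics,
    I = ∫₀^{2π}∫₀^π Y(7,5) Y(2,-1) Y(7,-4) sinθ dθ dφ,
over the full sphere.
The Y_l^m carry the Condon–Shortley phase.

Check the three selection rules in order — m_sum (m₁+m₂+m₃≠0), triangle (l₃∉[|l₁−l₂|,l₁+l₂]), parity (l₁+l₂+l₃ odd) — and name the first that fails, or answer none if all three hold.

azimuthal sum: 5 − 1 − 4 = 0  ✓
5 ≤ 7 ≤ 9 (triangle on l)  ✓
L = 7 + 2 + 7 = 16 (even)  ✓

none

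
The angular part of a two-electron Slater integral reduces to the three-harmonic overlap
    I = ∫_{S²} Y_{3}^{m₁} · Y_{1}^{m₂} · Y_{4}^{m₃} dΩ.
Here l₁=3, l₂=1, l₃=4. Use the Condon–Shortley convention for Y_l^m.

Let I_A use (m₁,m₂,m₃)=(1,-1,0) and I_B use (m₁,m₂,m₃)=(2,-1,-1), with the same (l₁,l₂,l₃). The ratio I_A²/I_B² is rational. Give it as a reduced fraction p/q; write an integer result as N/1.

2/1

Shared (l₁,l₂,l₃)=(3,1,4): N and (l;000)² cancel in I_A²/I_B².
A: Δ = 0!·6!·2!/9! = 1/252; Racah Σ t=0..0: t=0:+1/96 = 1/96; ⇒ 3j(3 1 4; 1 -1 0)² = 1/42, sgn +1
B: Δ = 0!·6!·2!/9! = 1/252; Racah Σ t=0..0: t=0:+1/240 = 1/240; ⇒ 3j(3 1 4; 2 -1 -1)² = 1/84, sgn -1
I_A²/I_B² = (1/42)/(1/84) = 2/1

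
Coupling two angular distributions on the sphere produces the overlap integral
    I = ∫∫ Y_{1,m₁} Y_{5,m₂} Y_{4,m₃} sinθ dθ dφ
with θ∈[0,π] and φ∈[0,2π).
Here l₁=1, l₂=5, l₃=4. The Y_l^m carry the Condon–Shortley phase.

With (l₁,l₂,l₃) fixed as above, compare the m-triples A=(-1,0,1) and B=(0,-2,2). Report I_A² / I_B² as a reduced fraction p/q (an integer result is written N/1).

Shared (l₁,l₂,l₃)=(1,5,4): N and (l;000)² cancel in I_A²/I_B².
A: Δ = 2!·0!·8!/11! = 1/495; Racah Σ t=2..2: t=2:+1/1440 = 1/1440; ⇒ 3j(1 5 4; -1 0 1)² = 2/99, sgn -1
B: Δ = 2!·0!·8!/11! = 1/495; Racah Σ t=1..1: t=1:−1/1440 = -1/1440; ⇒ 3j(1 5 4; 0 -2 2)² = 7/165, sgn -1
I_A²/I_B² = (2/99)/(7/165) = 10/21

10/21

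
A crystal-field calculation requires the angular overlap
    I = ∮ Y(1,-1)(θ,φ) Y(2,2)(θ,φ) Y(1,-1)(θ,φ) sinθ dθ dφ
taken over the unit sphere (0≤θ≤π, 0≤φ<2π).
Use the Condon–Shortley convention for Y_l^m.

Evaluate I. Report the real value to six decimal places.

Rules hold: Σm=0, L=4 even, 1≤1≤3.
N = 3·5·3 = 45
Δ = 2!·0!·2!/5! = 1/30
Racah Σ t=1..1: t=1:−1/1 = -1/1
⇒ 3j(1 2 1; 0 0 0)² = 2/15, sgn +1
Racah Σ t=2..2: t=2:+1/4 = 1/4
⇒ 3j(1 2 1; -1 2 -1)² = 1/5, sgn +1
4πI² = N·(3j₀)²·(3jₘ)² = 6/5
I = +1·√(1.2/4π) = 0.30901936

0.309019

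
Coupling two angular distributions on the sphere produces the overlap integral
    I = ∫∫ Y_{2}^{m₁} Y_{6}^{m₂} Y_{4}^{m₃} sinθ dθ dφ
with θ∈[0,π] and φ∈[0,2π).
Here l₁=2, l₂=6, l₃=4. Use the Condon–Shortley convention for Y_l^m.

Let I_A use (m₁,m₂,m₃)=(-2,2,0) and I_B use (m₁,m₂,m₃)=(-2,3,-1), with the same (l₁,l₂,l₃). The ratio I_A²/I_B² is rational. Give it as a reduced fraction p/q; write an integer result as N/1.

Shared (l₁,l₂,l₃)=(2,6,4): N and (l;000)² cancel in I_A²/I_B².
A: Δ = 4!·0!·8!/13! = 1/6435; Racah Σ t=4..4: t=4:+1/13824 = 1/13824; ⇒ 3j(2 6 4; -2 2 0)² = 14/1287, sgn +1
B: Δ = 4!·0!·8!/13! = 1/6435; Racah Σ t=4..4: t=4:+1/17280 = 1/17280; ⇒ 3j(2 6 4; -2 3 -1)² = 14/715, sgn -1
I_A²/I_B² = (14/1287)/(14/715) = 5/9

5/9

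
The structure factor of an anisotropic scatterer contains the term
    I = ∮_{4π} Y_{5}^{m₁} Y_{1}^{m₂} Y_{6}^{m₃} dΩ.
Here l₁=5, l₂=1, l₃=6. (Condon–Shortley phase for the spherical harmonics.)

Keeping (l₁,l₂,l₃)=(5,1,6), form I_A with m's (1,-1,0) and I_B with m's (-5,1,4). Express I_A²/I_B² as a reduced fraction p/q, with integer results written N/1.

15/1

Same 5,1,6: normalisation and zero-m 3j drop out of the ratio.
A: Δ: 0! 10! 2! / 13! → 1/858; sum: t=0:+1/34560 = 1/34560; 3j²(5 1 6; 1 -1 0) = Δ·Π!·Σ² = 5/286  (sign +1)
B: Δ: 0! 10! 2! / 13! → 1/858; sum: t=0:+1/7257600 = 1/7257600; 3j²(5 1 6; -5 1 4) = Δ·Π!·Σ² = 1/858  (sign +1)
I_A²/I_B² = (5/286)/(1/858) = 15/1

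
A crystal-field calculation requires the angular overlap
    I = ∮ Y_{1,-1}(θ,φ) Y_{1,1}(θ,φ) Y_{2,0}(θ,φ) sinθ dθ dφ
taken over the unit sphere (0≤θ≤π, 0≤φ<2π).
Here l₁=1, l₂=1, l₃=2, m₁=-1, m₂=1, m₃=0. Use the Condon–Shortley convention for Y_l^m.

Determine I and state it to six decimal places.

0.126157

m-sum 0 ✓  L=4 even ✓  0≤2≤2 ✓
Π(2lᵢ+1) = 3×3×5 = 45
triangle coeff Δ(1,1,2) = 1/30
Σ_t [0,0]: t=0:+1/1 = 1/1
(3j)²=2/15 [(1 1 2; 0 0 0)], sign=+1
Σ_t [0,0]: t=0:+1/4 = 1/4
(3j)²=1/30 [(1 1 2; -1 1 0)], sign=+1
⇒ 4πI² = 1/5
I = (+1)√(1/5/(4π)) = 0.12615663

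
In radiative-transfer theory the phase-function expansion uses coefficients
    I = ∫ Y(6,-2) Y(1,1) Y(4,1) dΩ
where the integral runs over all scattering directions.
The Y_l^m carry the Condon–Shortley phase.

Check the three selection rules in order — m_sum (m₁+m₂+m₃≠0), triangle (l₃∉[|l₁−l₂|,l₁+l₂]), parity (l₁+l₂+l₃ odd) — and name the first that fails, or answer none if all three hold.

triangle

m₁+m₂+m₃ = -2 + 1 + 1 = 0  ✓
triangle: |6−1|=5 ≤ l₃=4 ≤ 6+1=7  ✗
parity: l₁+l₂+l₃ = 11 is odd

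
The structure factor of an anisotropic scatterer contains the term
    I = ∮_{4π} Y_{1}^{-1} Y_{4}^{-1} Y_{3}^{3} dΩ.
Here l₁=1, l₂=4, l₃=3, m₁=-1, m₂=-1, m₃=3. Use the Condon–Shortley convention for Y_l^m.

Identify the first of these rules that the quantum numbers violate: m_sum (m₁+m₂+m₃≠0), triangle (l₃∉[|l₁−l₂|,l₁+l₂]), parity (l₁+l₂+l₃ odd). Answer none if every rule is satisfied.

m_sum

m₁+m₂+m₃ = -1 − 1 + 3 = 1  ✗
triangle: |1−4|=3 ≤ l₃=3 ≤ 1+4=5
parity: l₁+l₂+l₃ = 8 is even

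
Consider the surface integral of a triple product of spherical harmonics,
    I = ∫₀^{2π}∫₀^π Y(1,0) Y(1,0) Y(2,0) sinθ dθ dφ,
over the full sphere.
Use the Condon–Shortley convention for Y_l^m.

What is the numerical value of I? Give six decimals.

m-sum 0 ✓  L=4 even ✓  0≤2≤2 ✓
Π(2lᵢ+1) = 3×3×5 = 45
triangle coeff Δ(1,1,2) = 1/30
Σ_t [0,0]: t=0:+1/1 = 1/1
(3j)²=2/15 [(1 1 2; 0 0 0)], sign=+1
(m-triple is (0,0,0) — same symbol as above.)
⇒ 4πI² = 4/5
I = (+1)√(4/5/(4π)) = 0.25231325

0.252313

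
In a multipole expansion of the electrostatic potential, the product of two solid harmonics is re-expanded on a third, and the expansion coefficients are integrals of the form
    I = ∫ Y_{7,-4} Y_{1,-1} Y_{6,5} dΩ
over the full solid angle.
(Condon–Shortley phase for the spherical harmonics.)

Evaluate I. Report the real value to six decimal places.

m-sum 0 ✓  L=14 even ✓  6≤6≤8 ✓
Π(2lᵢ+1) = 15×3×13 = 585
triangle coeff Δ(7,1,6) = 1/1365
Σ_t [1,1]: t=1:−1/518400 = -1/518400
(3j)²=7/195 [(7 1 6; 0 0 0)], sign=-1
Σ_t [0,0]: t=0:+1/79833600 = 1/79833600
(3j)²=1/455 [(7 1 6; -4 -1 5)], sign=-1
⇒ 4πI² = 3/65
I = (+1)√(3/65/(4π)) = 0.06060368

0.060604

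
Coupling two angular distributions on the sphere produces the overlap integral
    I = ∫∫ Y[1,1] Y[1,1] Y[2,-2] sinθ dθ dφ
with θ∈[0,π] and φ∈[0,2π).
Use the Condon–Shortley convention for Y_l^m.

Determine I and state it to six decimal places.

0.309019

m-sum 0 ✓  L=4 even ✓  0≤2≤2 ✓
Π(2lᵢ+1) = 3×3×5 = 45
triangle coeff Δ(1,1,2) = 1/30
Σ_t [0,0]: t=0:+1/1 = 1/1
(3j)²=2/15 [(1 1 2; 0 0 0)], sign=+1
Σ_t [0,0]: t=0:+1/4 = 1/4
(3j)²=1/5 [(1 1 2; 1 1 -2)], sign=+1
⇒ 4πI² = 6/5
I = (+1)√(6/5/(4π)) = 0.30901936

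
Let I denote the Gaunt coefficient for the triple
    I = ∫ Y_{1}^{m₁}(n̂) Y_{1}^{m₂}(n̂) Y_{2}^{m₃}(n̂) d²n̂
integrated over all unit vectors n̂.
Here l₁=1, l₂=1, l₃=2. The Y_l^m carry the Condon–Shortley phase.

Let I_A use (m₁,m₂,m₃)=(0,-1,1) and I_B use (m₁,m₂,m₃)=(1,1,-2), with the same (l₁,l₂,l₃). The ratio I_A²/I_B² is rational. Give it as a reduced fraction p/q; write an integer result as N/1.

Same 1,1,2: normalisation and zero-m 3j drop out of the ratio.
A: Δ: 0! 2! 2! / 5! → 1/30; sum: t=0:+1/2 = 1/2; 3j²(1 1 2; 0 -1 1) = Δ·Π!·Σ² = 1/10  (sign -1)
B: Δ: 0! 2! 2! / 5! → 1/30; sum: t=0:+1/4 = 1/4; 3j²(1 1 2; 1 1 -2) = Δ·Π!·Σ² = 1/5  (sign +1)
I_A²/I_B² = (1/10)/(1/5) = 1/2

1/2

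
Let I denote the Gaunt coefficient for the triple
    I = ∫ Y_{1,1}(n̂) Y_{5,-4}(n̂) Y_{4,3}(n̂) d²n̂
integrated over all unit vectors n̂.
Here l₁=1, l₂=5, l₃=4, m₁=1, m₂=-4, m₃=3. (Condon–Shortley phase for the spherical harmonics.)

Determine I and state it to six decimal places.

m-sum 0 ✓  L=10 even ✓  4≤4≤6 ✓
Π(2lᵢ+1) = 3×11×9 = 297
triangle coeff Δ(1,5,4) = 1/495
Σ_t [1,1]: t=1:−1/576 = -1/576
(3j)²=5/99 [(1 5 4; 0 0 0)], sign=-1
Σ_t [0,0]: t=0:+1/10080 = 1/10080
(3j)²=4/55 [(1 5 4; 1 -4 3)], sign=-1
⇒ 4πI² = 12/11
I = (+1)√(12/11/(4π)) = 0.29463840

0.294638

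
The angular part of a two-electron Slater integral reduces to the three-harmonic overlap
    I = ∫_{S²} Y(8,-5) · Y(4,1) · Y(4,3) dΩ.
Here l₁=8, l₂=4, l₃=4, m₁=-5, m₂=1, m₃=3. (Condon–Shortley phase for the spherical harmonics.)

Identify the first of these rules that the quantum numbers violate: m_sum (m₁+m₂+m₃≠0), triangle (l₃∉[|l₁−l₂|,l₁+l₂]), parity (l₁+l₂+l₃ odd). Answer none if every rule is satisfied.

azimuthal sum: -5 + 1 + 3 = -1  ✗
4 ≤ 4 ≤ 12 (triangle on l)
L = 8 + 4 + 4 = 16 (even)

m_sum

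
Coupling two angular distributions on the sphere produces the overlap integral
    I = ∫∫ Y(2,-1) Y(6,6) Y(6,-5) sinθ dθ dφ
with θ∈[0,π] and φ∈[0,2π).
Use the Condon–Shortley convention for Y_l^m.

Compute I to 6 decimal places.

0.178412

Rules hold: Σm=0, L=14 even, 4≤6≤8.
N = 5·13·13 = 845
Δ = 2!·2!·10!/15! = 1/90090
Racah Σ t=0..2: t=0:+1/69120 t=1:−1/14400 t=2:+1/69120 = -7/172800
⇒ 3j(2 6 6; 0 0 0)² = 14/715, sgn -1
Racah Σ t=2..2: t=2:+1/7257600 = 1/7257600
⇒ 3j(2 6 6; -1 6 -5)² = 11/455, sgn -1
4πI² = N·(3j₀)²·(3jₘ)² = 2/5
I = +1·√(0.4/4π) = 0.17841241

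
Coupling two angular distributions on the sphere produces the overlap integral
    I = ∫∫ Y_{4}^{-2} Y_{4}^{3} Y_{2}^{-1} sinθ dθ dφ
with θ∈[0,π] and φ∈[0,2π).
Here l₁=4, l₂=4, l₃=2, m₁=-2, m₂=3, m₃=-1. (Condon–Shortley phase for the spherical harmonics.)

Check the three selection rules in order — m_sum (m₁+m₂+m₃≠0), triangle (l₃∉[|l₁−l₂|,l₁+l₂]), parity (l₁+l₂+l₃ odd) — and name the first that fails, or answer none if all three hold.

none

azimuthal sum: -2 + 3 − 1 = 0  ✓
0 ≤ 2 ≤ 8 (triangle on l)  ✓
L = 4 + 4 + 2 = 10 (even)  ✓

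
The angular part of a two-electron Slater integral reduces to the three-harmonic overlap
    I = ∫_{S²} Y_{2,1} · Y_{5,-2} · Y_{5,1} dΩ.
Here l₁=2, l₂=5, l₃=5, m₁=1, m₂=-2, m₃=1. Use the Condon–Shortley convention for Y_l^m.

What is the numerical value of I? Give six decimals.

0.104819

m-sum 0 ✓  L=12 even ✓  3≤5≤7 ✓
Π(2lᵢ+1) = 5×11×11 = 605
triangle coeff Δ(2,5,5) = 1/38610
Σ_t [0,2]: t=0:+1/2880 t=1:−1/576 t=2:+1/2880 = -1/960
(3j)²=10/429 [(2 5 5; 0 0 0)], sign=+1
Σ_t [0,1]: t=0:+1/1440 t=1:−1/2880 = 1/2880
(3j)²=7/715 [(2 5 5; 1 -2 1)], sign=+1
⇒ 4πI² = 70/507
I = (+1)√(70/507/(4π)) = 0.10481902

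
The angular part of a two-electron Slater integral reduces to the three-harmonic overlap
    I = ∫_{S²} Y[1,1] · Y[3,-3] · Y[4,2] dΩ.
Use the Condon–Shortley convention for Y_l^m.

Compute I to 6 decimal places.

Rules hold: Σm=0, L=8 even, 2≤4≤4.
N = 3·7·9 = 189
Δ = 0!·2!·6!/9! = 1/252
Racah Σ t=0..0: t=0:+1/36 = 1/36
⇒ 3j(1 3 4; 0 0 0)² = 4/63, sgn +1
Racah Σ t=0..0: t=0:+1/1440 = 1/1440
⇒ 3j(1 3 4; 1 -3 2)² = 1/252, sgn +1
4πI² = N·(3j₀)²·(3jₘ)² = 1/21
I = +1·√(0.047619/4π) = 0.06155813

0.061558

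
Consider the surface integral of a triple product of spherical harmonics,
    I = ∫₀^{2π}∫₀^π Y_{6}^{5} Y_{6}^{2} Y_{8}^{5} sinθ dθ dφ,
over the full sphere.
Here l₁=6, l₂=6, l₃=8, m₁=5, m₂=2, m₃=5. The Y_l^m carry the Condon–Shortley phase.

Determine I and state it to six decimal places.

m-sum = 5 + 2 + 5 = 12 ≠ 0 ⇒ I = 0

0.000000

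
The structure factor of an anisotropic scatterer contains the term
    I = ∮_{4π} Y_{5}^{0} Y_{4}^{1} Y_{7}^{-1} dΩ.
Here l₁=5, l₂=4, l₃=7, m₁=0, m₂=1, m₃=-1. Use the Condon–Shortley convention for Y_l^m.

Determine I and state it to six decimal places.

-0.095611

Rules hold: Σm=0, L=16 even, 1≤7≤9.
N = 11·9·15 = 1485
Δ = 2!·8!·6!/17! = 1/6126120
Racah Σ t=0..2: t=0:+1/69120 t=1:−1/20736 t=2:+1/69120 = -1/51840
⇒ 3j(5 4 7; 0 0 0)² = 280/21879, sgn +1
Racah Σ t=0..2: t=0:+1/172800 t=1:−1/27648 t=2:+1/51840 = -23/2073600
⇒ 3j(5 4 7; 0 1 -1)² = 529/87516, sgn -1
4πI² = N·(3j₀)²·(3jₘ)² = 185150/1611753
I = -1·√(0.114875/4π) = -0.09561096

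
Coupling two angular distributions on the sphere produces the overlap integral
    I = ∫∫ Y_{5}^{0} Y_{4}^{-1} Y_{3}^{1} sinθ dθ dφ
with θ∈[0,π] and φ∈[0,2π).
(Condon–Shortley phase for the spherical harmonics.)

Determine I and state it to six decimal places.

-0.009577

m-sum 0 ✓  L=12 even ✓  1≤3≤9 ✓
Π(2lᵢ+1) = 11×9×7 = 693
triangle coeff Δ(5,4,3) = 1/180180
Σ_t [2,4]: t=2:+1/576 t=3:−1/144 t=4:+1/576 = -1/288
(3j)²=20/1001 [(5 4 3; 0 0 0)], sign=+1
Σ_t [1,3]: t=1:−1/5760 t=2:+1/288 t=3:−1/288 = -1/5760
(3j)²=1/12012 [(5 4 3; 0 -1 1)], sign=-1
⇒ 4πI² = 15/13013
I = (-1)√(15/13013/(4π)) = -0.00957750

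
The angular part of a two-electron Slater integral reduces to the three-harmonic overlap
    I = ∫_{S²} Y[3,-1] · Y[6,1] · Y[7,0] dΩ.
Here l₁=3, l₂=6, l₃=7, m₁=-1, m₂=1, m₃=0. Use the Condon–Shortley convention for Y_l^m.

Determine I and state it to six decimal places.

Rules hold: Σm=0, L=16 even, 3≤7≤9.
N = 7·13·15 = 1365
Δ = 2!·4!·10!/17! = 1/2042040
Racah Σ t=0..2: t=0:+1/207360 t=1:−1/57600 t=2:+1/207360 = -1/129600
⇒ 3j(3 6 7; 0 0 0)² = 168/12155, sgn +1
Racah Σ t=0..2: t=0:+1/1451520 t=1:−1/103680 t=2:+1/115200 = -1/3628800
⇒ 3j(3 6 7; -1 1 0)² = 1/36465, sgn +1
4πI² = N·(3j₀)²·(3jₘ)² = 1176/2272985
I = +1·√(0.000517381/4π) = 0.00641653

0.006417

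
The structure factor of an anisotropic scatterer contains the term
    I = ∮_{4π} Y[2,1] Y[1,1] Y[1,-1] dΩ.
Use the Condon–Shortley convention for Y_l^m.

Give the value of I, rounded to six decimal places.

0.000000

1 + 1 − 1 = 1 ≠ 0: azimuthal integral kills it; I = 0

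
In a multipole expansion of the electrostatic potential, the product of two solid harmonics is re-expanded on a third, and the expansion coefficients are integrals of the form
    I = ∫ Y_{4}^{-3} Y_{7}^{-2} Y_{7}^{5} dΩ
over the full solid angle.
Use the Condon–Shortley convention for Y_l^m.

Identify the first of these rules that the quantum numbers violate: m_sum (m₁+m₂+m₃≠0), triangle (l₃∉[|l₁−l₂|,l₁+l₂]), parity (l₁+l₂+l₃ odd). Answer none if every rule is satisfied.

none

azimuthal sum: -3 − 2 + 5 = 0  ✓
3 ≤ 7 ≤ 11 (triangle on l)  ✓
L = 4 + 7 + 7 = 18 (even)  ✓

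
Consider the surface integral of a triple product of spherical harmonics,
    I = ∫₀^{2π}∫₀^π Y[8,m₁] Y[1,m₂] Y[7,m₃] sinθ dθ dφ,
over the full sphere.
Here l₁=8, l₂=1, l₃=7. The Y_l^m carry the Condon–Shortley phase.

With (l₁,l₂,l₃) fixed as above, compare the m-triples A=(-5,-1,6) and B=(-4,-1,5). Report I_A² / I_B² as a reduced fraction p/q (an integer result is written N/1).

1/2

l's match ⇒ only the (l;m) 3-j factors differ between A and B.
A: triangle coeff Δ(8,1,7) = 1/2040; Σ_t [0,0]: t=0:+1/12454041600 = 1/12454041600; (3j)²=1/680 [(8 1 7; -5 -1 6)], sign=-1
B: triangle coeff Δ(8,1,7) = 1/2040; Σ_t [0,0]: t=0:+1/1916006400 = 1/1916006400; (3j)²=1/340 [(8 1 7; -4 -1 5)], sign=+1
I_A²/I_B² = (1/680)/(1/340) = 1/2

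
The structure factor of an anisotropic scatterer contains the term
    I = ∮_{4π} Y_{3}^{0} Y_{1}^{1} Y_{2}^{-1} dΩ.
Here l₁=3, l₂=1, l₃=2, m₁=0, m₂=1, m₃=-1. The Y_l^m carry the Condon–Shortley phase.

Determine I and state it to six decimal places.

Rules hold: Σm=0, L=6 even, 2≤2≤4.
N = 7·3·5 = 105
Δ = 2!·4!·0!/7! = 1/105
Racah Σ t=1..1: t=1:−1/4 = -1/4
⇒ 3j(3 1 2; 0 0 0)² = 3/35, sgn -1
Racah Σ t=2..2: t=2:+1/12 = 1/12
⇒ 3j(3 1 2; 0 1 -1)² = 1/35, sgn -1
4πI² = N·(3j₀)²·(3jₘ)² = 9/35
I = +1·√(0.257143/4π) = 0.14304817

0.143048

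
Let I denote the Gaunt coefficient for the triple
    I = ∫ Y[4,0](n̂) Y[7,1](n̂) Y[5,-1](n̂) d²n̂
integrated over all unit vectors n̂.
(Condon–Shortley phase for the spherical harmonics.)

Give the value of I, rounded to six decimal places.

-0.112008

Rules hold: Σm=0, L=16 even, 3≤5≤11.
N = 9·15·11 = 1485
Δ = 6!·2!·8!/17! = 1/6126120
Racah Σ t=2..4: t=2:+1/69120 t=3:−1/20736 t=4:+1/69120 = -1/51840
⇒ 3j(4 7 5; 0 0 0)² = 280/21879, sgn +1
Racah Σ t=2..4: t=2:+1/138240 t=3:−1/25920 t=4:+1/55296 = -11/829440
⇒ 3j(4 7 5; 0 1 -1)² = 11/1326, sgn -1
4πI² = N·(3j₀)²·(3jₘ)² = 7700/48841
I = -1·√(0.157654/4π) = -0.11200777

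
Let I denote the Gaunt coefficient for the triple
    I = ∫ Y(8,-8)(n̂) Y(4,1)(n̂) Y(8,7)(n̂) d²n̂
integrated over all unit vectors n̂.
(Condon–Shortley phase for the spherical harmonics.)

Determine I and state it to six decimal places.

-0.199195

m-sum 0 ✓  L=20 even ✓  4≤8≤12 ✓
Π(2lᵢ+1) = 17×9×17 = 2601
triangle coeff Δ(8,4,8) = 1/185175900
Σ_t [0,4]: t=0:+1/557383680 t=1:−1/21772800 t=2:+1/8294400 t=3:−1/21772800 t=4:+1/557383680 = 1/30965760
(3j)²=36/4199 [(8 4 8; 0 0 0)], sign=+1
Σ_t [4,4]: t=4:+1/68976230400 = 1/68976230400
(3j)²=65/2907 [(8 4 8; -8 1 7)], sign=-1
⇒ 4πI² = 180/361
I = (-1)√(180/361/(4π)) = -0.19919467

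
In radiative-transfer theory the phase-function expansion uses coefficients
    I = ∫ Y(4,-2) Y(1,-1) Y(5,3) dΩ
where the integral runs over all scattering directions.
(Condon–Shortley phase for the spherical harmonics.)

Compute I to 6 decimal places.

-0.259847

m-sum 0 ✓  L=10 even ✓  3≤5≤5 ✓
Π(2lᵢ+1) = 9×3×11 = 297
triangle coeff Δ(4,1,5) = 1/495
Σ_t [0,0]: t=0:+1/576 = 1/576
(3j)²=5/99 [(4 1 5; 0 0 0)], sign=-1
Σ_t [0,0]: t=0:+1/2880 = 1/2880
(3j)²=28/495 [(4 1 5; -2 -1 3)], sign=+1
⇒ 4πI² = 28/33
I = (-1)√(28/33/(4π)) = -0.25984664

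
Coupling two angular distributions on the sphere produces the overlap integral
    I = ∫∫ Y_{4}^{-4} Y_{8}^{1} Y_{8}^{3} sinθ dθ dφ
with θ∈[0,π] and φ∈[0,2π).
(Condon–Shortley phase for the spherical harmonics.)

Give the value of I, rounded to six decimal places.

-0.167010

m-sum 0 ✓  L=20 even ✓  4≤8≤12 ✓
Π(2lᵢ+1) = 9×17×17 = 2601
triangle coeff Δ(4,8,8) = 1/185175900
Σ_t [0,4]: t=0:+1/557383680 t=1:−1/21772800 t=2:+1/8294400 t=3:−1/21772800 t=4:+1/557383680 = 1/30965760
(3j)²=36/4199 [(4 8 8; 0 0 0)], sign=+1
Σ_t [4,4]: t=4:+1/348364800 = 1/348364800
(3j)²=66/4199 [(4 8 8; -4 1 3)], sign=-1
⇒ 4πI² = 21384/61009
I = (-1)√(21384/61009/(4π)) = -0.16701004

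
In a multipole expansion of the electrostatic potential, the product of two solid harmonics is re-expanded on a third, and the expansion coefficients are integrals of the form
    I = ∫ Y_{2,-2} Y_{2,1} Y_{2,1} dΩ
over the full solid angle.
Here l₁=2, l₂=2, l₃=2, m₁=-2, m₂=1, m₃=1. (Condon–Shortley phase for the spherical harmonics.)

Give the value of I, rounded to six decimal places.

m-sum 0 ✓  L=6 even ✓  0≤2≤4 ✓
Π(2lᵢ+1) = 5×5×5 = 125
triangle coeff Δ(2,2,2) = 1/630
Σ_t [0,2]: t=0:+1/8 t=1:−1/1 t=2:+1/8 = -3/4
(3j)²=2/35 [(2 2 2; 0 0 0)], sign=-1
Σ_t [2,2]: t=2:+1/4 = 1/4
(3j)²=3/35 [(2 2 2; -2 1 1)], sign=-1
⇒ 4πI² = 30/49
I = (+1)√(30/49/(4π)) = 0.22072812

0.220728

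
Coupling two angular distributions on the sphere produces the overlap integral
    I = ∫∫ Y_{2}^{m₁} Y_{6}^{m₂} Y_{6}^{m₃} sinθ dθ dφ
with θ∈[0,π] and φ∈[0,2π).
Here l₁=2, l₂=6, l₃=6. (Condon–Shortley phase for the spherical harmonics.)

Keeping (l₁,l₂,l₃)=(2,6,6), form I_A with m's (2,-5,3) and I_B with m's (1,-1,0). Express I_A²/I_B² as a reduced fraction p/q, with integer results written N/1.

110/7

l's match ⇒ only the (l;m) 3-j factors differ between A and B.
A: triangle coeff Δ(2,6,6) = 1/90090; Σ_t [0,0]: t=0:+1/1451520 = 1/1451520; (3j)²=1/91 [(2 6 6; 2 -5 3)], sign=-1
B: triangle coeff Δ(2,6,6) = 1/90090; Σ_t [0,1]: t=0:+1/28800 t=1:−1/34560 = 1/172800; (3j)²=1/1430 [(2 6 6; 1 -1 0)], sign=+1
I_A²/I_B² = (1/91)/(1/1430) = 110/7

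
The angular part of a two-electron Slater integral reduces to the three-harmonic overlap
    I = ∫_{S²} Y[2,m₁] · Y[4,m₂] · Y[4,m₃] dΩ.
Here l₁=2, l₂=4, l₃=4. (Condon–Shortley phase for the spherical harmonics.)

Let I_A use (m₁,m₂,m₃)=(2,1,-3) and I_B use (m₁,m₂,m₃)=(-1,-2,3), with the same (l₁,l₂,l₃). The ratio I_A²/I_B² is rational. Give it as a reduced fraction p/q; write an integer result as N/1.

l's match ⇒ only the (l;m) 3-j factors differ between A and B.
A: triangle coeff Δ(2,4,4) = 1/13860; Σ_t [0,0]: t=0:+1/480 = 1/480; (3j)²=3/110 [(2 4 4; 2 1 -3)], sign=-1
B: triangle coeff Δ(2,4,4) = 1/13860; Σ_t [1,2]: t=1:−1/240 t=2:+1/1440 = -1/288; (3j)²=5/132 [(2 4 4; -1 -2 3)], sign=+1
I_A²/I_B² = (3/110)/(5/132) = 18/25

18/25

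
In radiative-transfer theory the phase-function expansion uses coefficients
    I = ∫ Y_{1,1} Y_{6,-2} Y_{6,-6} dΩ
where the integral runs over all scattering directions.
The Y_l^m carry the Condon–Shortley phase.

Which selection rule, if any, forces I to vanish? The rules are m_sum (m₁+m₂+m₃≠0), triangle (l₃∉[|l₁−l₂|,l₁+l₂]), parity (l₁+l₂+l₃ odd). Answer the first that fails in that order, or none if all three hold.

m_sum

Σmᵢ = -7  ✗
l₃∈[|l₁−l₂|,l₁+l₂]=[5,7], have l₃=6
Σlᵢ = 13 ⇒ odd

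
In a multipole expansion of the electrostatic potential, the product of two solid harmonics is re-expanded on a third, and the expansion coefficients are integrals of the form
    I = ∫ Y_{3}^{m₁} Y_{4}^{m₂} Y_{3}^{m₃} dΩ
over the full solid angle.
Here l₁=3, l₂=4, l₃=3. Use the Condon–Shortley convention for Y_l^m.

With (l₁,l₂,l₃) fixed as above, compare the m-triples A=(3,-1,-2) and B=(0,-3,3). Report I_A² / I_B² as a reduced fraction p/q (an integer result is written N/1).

l's match ⇒ only the (l;m) 3-j factors differ between A and B.
A: triangle coeff Δ(3,4,3) = 1/34650; Σ_t [0,0]: t=0:+1/288 = 1/288; (3j)²=5/231 [(3 4 3; 3 -1 -2)], sign=-1
B: triangle coeff Δ(3,4,3) = 1/34650; Σ_t [1,1]: t=1:−1/288 = -1/288; (3j)²=1/22 [(3 4 3; 0 -3 3)], sign=-1
I_A²/I_B² = (5/231)/(1/22) = 10/21

10/21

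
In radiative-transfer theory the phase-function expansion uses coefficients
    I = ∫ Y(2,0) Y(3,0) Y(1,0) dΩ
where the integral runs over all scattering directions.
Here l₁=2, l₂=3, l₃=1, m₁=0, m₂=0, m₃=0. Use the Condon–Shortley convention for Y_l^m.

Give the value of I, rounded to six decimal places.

0.247767

Rules hold: Σm=0, L=6 even, 1≤1≤5.
N = 5·7·3 = 105
Δ = 4!·0!·2!/7! = 1/105
Racah Σ t=2..2: t=2:+1/4 = 1/4
⇒ 3j(2 3 1; 0 0 0)² = 3/35, sgn -1
(m-triple is (0,0,0) — same symbol as above.)
4πI² = N·(3j₀)²·(3jₘ)² = 27/35
I = +1·√(0.771429/4π) = 0.24776670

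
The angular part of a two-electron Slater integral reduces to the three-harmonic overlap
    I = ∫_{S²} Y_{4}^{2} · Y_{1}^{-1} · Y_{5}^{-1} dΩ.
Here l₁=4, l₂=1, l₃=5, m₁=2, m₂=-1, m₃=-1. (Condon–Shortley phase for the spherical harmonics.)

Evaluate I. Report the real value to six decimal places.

-0.120286

m-sum 0 ✓  L=10 even ✓  3≤5≤5 ✓
Π(2lᵢ+1) = 9×3×11 = 297
triangle coeff Δ(4,1,5) = 1/495
Σ_t [0,0]: t=0:+1/576 = 1/576
(3j)²=5/99 [(4 1 5; 0 0 0)], sign=-1
Σ_t [0,0]: t=0:+1/2880 = 1/2880
(3j)²=2/165 [(4 1 5; 2 -1 -1)], sign=+1
⇒ 4πI² = 2/11
I = (-1)√(2/11/(4π)) = -0.12028562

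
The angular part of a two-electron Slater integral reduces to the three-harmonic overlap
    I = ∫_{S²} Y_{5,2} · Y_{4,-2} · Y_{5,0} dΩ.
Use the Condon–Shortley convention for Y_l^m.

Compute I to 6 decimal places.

-0.099440

m-sum 0 ✓  L=14 even ✓  1≤5≤9 ✓
Π(2lᵢ+1) = 11×9×11 = 1089
triangle coeff Δ(5,4,5) = 1/3153150
Σ_t [0,4]: t=0:+1/69120 t=1:−1/1728 t=2:+1/576 t=3:−1/1728 t=4:+1/69120 = 7/11520
(3j)²=2/143 [(5 4 5; 0 0 0)], sign=-1
Σ_t [0,2]: t=0:+1/3456 t=1:−1/1728 t=2:+1/11520 = -7/34560
(3j)²=7/858 [(5 4 5; 2 -2 0)], sign=+1
⇒ 4πI² = 21/169
I = (-1)√(21/169/(4π)) = -0.09944006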